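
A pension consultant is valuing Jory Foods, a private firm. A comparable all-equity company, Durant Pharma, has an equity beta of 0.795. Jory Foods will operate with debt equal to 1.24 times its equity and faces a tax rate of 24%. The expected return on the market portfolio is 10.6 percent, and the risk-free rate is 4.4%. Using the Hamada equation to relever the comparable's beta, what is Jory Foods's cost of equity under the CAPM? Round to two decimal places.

β_L = β_U × [1 + (1 − t)(D/E)] = 0.795 × [1 + (1 − 0.24) × 1.24]
    = 0.795 × [1 + 0.76 × 1.24] = 0.795 × 1.9424 = 1.5442
MRP = 10.6% − 4.4% = 6.20%
E(R) = R_f + β_L × MRP = 4.4% + 1.5442 × 6.2% = 13.97%

13.97%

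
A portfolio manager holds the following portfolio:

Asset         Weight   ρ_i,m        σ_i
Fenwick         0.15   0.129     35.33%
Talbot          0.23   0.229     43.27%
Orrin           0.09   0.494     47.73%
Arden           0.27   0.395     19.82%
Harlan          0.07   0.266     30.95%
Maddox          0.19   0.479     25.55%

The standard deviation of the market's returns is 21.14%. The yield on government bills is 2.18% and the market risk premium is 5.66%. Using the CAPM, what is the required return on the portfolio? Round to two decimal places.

β_Fenwick = 0.129 × 35.33% / 21.14% = 0.2156
β_Talbot = 0.229 × 43.27% / 21.14% = 0.4687
β_Orrin = 0.494 × 47.73% / 21.14% = 1.1154
β_Arden = 0.395 × 19.82% / 21.14% = 0.3703
β_Harlan = 0.266 × 30.95% / 21.14% = 0.3894
β_Maddox = 0.479 × 25.55% / 21.14% = 0.5789
β_P = Σ w_i β_i = 0.15×0.2156 + 0.23×0.4687 + 0.09×1.1154 + 0.27×0.3703 + 0.07×0.3894 + 0.19×0.5789 = 0.4778
E(R_P) = R_f + β_P × MRP = 2.18% + 0.4778 × 5.66% = 4.88%

4.88%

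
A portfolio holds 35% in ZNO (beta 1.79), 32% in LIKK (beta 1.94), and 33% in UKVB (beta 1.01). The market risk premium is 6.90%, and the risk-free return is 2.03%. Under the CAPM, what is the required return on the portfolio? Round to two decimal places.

β_P = Σ w_i β_i = 0.35×1.79 + 0.32×1.94 + 0.33×1.01 = 1.5806
E(R_P) = R_f + β_P × MRP = 2.03% + 1.5806 × 6.90% = 12.94%

12.94%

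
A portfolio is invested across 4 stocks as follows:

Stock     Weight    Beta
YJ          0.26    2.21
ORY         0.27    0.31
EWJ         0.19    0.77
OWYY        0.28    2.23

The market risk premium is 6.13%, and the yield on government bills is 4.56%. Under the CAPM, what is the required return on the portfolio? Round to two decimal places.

13.32%

β_P = Σ w_i β_i = 0.26×2.21 + 0.27×0.31 + 0.19×0.77 + 0.28×2.23 = 1.4290
E(R_P) = R_f + β_P × MRP = 4.56% + 1.4290 × 6.13% = 13.32%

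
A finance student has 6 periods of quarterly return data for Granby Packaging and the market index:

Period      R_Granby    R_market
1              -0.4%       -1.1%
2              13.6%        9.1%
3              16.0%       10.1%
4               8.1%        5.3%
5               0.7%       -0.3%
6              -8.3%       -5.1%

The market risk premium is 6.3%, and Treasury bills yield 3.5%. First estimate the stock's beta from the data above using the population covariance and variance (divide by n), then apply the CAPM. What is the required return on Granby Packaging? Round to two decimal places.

Mean R_i = (-0.4 + 13.6 + 16.0 + 8.1 + 0.7 − 8.3) / 6 = 4.9500%
Mean R_m = (-1.1 + 9.1 + 10.1 + 5.3 − 0.3 − 5.1) / 6 = 3.0000%
Σ(R_i − R̄_i)(R_m − R̄_m) = 281.7500  ⇒  Cov = 281.7500 / 6 = 46.9583
Σ(R_m − R̄_m)² = 186.2200  ⇒  Var(R_m) = 186.2200 / 6 = 31.0367
β = Cov / Var(R_m) = 46.9583 / 31.0367 = 1.5130
E(R) = R_f + β × MRP = 3.5% + 1.5130 × 6.3% = 13.03%

13.03%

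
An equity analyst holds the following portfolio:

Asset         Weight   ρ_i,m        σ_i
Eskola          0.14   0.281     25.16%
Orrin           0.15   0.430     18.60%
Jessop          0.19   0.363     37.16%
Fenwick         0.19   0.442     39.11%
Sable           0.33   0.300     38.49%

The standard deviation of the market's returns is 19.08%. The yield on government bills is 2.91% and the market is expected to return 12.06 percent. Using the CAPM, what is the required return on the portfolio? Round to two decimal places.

β_Eskola = 0.281 × 25.16% / 19.08% = 0.3705
β_Orrin = 0.430 × 18.60% / 19.08% = 0.4192
β_Jessop = 0.363 × 37.16% / 19.08% = 0.7070
β_Fenwick = 0.442 × 39.11% / 19.08% = 0.9060
β_Sable = 0.300 × 38.49% / 19.08% = 0.6052
β_P = Σ w_i β_i = 0.14×0.3705 + 0.15×0.4192 + 0.19×0.7070 + 0.19×0.9060 + 0.33×0.6052 = 0.6209
MRP = 12.06% − 2.91% = 9.15%
E(R_P) = R_f + β_P × MRP = 2.91% + 0.6209 × 9.15% = 8.59%

8.59%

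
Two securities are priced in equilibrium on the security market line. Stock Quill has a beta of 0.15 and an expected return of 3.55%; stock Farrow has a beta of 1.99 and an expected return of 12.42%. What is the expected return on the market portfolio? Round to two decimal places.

7.65%

Both satisfy E(R) = R_f + β·MRP, so the slope of the SML is
MRP = (12.42% − 3.55%) / (1.99 − 0.15) = 8.87% / 1.84 = 4.8207%
R_f = E(R_Quill) − β_Quill·MRP = 3.55% − 0.15 × 4.8207% = 2.8269%
E(R_m) = R_f + MRP = 2.8269% + 4.8207% = 7.65%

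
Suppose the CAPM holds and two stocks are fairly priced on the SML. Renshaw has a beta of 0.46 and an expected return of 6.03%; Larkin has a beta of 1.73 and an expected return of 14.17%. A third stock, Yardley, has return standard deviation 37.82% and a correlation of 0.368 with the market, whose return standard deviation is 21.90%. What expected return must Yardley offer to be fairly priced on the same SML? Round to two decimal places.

MRP = (14.17% − 6.03%) / (1.73 − 0.46) = 6.4094%
R_f = 6.03% − 0.46 × 6.4094% = 3.0817%
β_Yardley = ρ·σ_i/σ_m = 0.368 × 37.82 / 21.90 = 0.6355
E(R_Yardley) = R_f + β × MRP = 3.0817% + 0.6355 × 6.4094% = 7.15%

7.15%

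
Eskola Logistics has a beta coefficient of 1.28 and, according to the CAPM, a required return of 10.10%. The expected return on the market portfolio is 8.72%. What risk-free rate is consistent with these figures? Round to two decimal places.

E(R) = R_f + β(E(R_m) − R_f) = R_f(1 − β) + β·E(R_m)
10.10% = R_f × (1 − 1.28) + 1.28 × 8.72%
10.10% = R_f × -0.28 + 11.1616%
R_f = (10.10% − 11.1616%) / -0.28 = 3.79%

3.79%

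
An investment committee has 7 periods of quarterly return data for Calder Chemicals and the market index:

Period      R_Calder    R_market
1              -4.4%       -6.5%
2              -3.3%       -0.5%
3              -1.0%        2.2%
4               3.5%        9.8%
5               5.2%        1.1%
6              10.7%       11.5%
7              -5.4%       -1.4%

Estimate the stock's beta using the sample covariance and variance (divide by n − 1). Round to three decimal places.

0.773

Mean R_i = (-4.4 − 3.3 − 1.0 + 3.5 + 5.2 + 10.7 − 5.4) / 7 = 0.7571%
Mean R_m = (-6.5 − 0.5 + 2.2 + 9.8 + 1.1 + 11.5 − 1.4) / 7 = 2.3143%
Σ(R_i − R̄_i)(R_m − R̄_m) = 186.4143  ⇒  Cov = 186.4143 / 6 = 31.0691
Σ(R_m − R̄_m)² = 241.3086  ⇒  Var(R_m) = 241.3086 / 6 = 40.2181
β = Cov / Var(R_m) = 31.0691 / 40.2181 = 0.7725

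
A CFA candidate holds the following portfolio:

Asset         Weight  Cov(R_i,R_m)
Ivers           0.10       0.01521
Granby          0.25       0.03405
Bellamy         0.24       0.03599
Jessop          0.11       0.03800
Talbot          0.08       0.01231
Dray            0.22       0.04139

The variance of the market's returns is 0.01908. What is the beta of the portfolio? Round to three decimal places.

1.727

β_Ivers = 0.01521 / 0.01908 = 0.7972
β_Granby = 0.03405 / 0.01908 = 1.7846
β_Bellamy = 0.03599 / 0.01908 = 1.8863
β_Jessop = 0.03800 / 0.01908 = 1.9916
β_Talbot = 0.01231 / 0.01908 = 0.6452
β_Dray = 0.04139 / 0.01908 = 2.1693
β_P = Σ w_i β_i = 0.10×0.7972 + 0.25×1.7846 + 0.24×1.8863 + 0.11×1.9916 + 0.08×0.6452 + 0.22×2.1693 = 1.7265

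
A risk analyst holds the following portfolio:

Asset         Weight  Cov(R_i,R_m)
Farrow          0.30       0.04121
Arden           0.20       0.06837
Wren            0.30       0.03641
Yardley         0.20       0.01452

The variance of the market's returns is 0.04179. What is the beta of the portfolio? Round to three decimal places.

β_Farrow = 0.04121 / 0.04179 = 0.9861
β_Arden = 0.06837 / 0.04179 = 1.6360
β_Wren = 0.03641 / 0.04179 = 0.8713
β_Yardley = 0.01452 / 0.04179 = 0.3475
β_P = Σ w_i β_i = 0.30×0.9861 + 0.20×1.6360 + 0.30×0.8713 + 0.20×0.3475 = 0.9539

0.954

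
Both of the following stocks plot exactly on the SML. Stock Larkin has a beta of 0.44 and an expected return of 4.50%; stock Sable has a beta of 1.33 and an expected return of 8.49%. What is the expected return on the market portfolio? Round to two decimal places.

7.01%

Both satisfy E(R) = R_f + β·MRP, so the slope of the SML is
MRP = (8.49% − 4.50%) / (1.33 − 0.44) = 3.99% / 0.89 = 4.4831%
R_f = E(R_Larkin) − β_Larkin·MRP = 4.50% − 0.44 × 4.4831% = 2.5274%
E(R_m) = R_f + MRP = 2.5274% + 4.4831% = 7.01%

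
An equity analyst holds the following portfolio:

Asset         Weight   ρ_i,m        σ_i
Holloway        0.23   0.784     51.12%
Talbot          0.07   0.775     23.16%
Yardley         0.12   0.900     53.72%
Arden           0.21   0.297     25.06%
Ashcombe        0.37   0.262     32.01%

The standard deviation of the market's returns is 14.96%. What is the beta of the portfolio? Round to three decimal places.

β_Holloway = 0.784 × 51.12% / 14.96% = 2.6790
β_Talbot = 0.775 × 23.16% / 14.96% = 1.1998
β_Yardley = 0.900 × 53.72% / 14.96% = 3.2318
β_Arden = 0.297 × 25.06% / 14.96% = 0.4975
β_Ashcombe = 0.262 × 32.01% / 14.96% = 0.5606
β_P = Σ w_i β_i = 0.23×2.6790 + 0.07×1.1998 + 0.12×3.2318 + 0.21×0.4975 + 0.37×0.5606 = 1.3999

1.400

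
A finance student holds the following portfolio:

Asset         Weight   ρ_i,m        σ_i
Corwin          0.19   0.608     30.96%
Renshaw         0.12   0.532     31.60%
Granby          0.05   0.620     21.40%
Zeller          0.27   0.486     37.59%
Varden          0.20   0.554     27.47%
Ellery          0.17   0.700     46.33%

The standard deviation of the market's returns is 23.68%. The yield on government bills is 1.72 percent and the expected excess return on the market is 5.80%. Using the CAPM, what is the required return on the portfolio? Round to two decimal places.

β_Corwin = 0.608 × 30.96% / 23.68% = 0.7949
β_Renshaw = 0.532 × 31.60% / 23.68% = 0.7099
β_Granby = 0.620 × 21.40% / 23.68% = 0.5603
β_Zeller = 0.486 × 37.59% / 23.68% = 0.7715
β_Varden = 0.554 × 27.47% / 23.68% = 0.6427
β_Ellery = 0.700 × 46.33% / 23.68% = 1.3696
β_P = Σ w_i β_i = 0.19×0.7949 + 0.12×0.7099 + 0.05×0.5603 + 0.27×0.7715 + 0.20×0.6427 + 0.17×1.3696 = 0.8339
E(R_P) = R_f + β_P × MRP = 1.72% + 0.8339 × 5.80% = 6.56%

6.56%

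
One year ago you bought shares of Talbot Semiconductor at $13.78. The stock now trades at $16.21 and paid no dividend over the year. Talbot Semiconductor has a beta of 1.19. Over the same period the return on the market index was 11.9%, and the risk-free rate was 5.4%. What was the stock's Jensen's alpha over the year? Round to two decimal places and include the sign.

+4.50%

Realised HPR = (P1 + D1 − P0) / P0 = (16.21 + 0.00 − 13.78) / 13.78 = 2.43 / 13.78 = 17.6343%
MRP = 11.9% − 5.4% = 6.50%
CAPM required = R_f + β·MRP = 5.4% + 1.19 × 6.5% = 13.1350%
α = realised − required = 17.6343% − 13.1350% = +4.50%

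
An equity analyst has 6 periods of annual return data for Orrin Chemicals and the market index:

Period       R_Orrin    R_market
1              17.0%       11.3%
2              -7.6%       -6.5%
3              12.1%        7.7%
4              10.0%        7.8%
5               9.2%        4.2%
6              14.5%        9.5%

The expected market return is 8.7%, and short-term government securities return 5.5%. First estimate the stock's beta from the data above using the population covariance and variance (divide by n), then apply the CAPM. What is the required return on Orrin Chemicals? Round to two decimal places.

Mean R_i = (17.0 − 7.6 + 12.1 + 10.0 + 9.2 + 14.5) / 6 = 9.2000%
Mean R_m = (11.3 − 6.5 + 7.7 + 7.8 + 4.2 + 9.5) / 6 = 5.6667%
Σ(R_i − R̄_i)(R_m − R̄_m) = 276.2600  ⇒  Cov = 276.2600 / 6 = 46.0433
Σ(R_m − R̄_m)² = 205.2933  ⇒  Var(R_m) = 205.2933 / 6 = 34.2156
β = Cov / Var(R_m) = 46.0433 / 34.2156 = 1.3457
MRP = 8.7% − 5.5% = 3.20%
E(R) = R_f + β × MRP = 5.5% + 1.3457 × 3.2% = 9.81%

9.81%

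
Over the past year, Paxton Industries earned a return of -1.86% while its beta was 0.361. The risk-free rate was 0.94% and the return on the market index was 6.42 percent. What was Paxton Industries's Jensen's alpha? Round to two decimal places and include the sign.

-4.78%

Market excess return = 6.42% − 0.94% = 5.48%
CAPM benchmark = R_f + β(R_m − R_f) = 0.94% + 0.361 × 5.48% = 2.91828%
α = actual − benchmark = -1.86% − 2.91828% = -4.78%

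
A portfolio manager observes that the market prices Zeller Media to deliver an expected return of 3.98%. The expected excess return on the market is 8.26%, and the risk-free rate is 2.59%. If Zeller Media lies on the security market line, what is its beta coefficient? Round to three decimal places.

0.168

β = (E(R) − R_f) / MRP = (3.98% − 2.59%) / 8.26% = 1.39% / 8.26% = 0.168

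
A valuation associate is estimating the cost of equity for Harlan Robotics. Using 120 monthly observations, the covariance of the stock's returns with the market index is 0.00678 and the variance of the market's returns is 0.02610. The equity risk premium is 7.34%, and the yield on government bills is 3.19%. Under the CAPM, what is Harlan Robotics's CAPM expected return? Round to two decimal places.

β = Cov(R_i, R_m) / Var(R_m) = 0.00678 / 0.02610 = 0.2598
E(R) = R_f + β × MRP = 3.19% + 0.2598 × 7.34% = 5.10%

5.10%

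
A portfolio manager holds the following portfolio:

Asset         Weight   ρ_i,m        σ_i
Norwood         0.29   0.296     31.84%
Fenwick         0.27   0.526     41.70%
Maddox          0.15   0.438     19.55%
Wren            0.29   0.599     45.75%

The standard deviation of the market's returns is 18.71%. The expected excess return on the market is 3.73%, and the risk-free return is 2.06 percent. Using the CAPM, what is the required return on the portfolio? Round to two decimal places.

5.63%

β_Norwood = 0.296 × 31.84% / 18.71% = 0.5037
β_Fenwick = 0.526 × 41.70% / 18.71% = 1.1723
β_Maddox = 0.438 × 19.55% / 18.71% = 0.4577
β_Wren = 0.599 × 45.75% / 18.71% = 1.4647
β_P = Σ w_i β_i = 0.29×0.5037 + 0.27×1.1723 + 0.15×0.4577 + 0.29×1.4647 = 0.9560
E(R_P) = R_f + β_P × MRP = 2.06% + 0.9560 × 3.73% = 5.63%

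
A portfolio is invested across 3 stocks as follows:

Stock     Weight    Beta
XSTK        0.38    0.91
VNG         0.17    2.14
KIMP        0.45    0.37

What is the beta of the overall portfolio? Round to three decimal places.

0.876

β_P = Σ w_i β_i = 0.38×0.91 + 0.17×2.14 + 0.45×0.37 = 0.8761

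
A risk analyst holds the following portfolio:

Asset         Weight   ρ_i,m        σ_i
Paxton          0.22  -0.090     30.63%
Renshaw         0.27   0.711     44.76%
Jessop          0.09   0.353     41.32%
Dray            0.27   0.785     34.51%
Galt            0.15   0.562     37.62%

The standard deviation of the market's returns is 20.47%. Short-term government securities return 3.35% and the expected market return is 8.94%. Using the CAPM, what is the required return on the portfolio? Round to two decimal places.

8.75%

β_Paxton = -0.090 × 30.63% / 20.47% = -0.1347
β_Renshaw = 0.711 × 44.76% / 20.47% = 1.5547
β_Jessop = 0.353 × 41.32% / 20.47% = 0.7126
β_Dray = 0.785 × 34.51% / 20.47% = 1.3234
β_Galt = 0.562 × 37.62% / 20.47% = 1.0329
β_P = Σ w_i β_i = 0.22×-0.1347 + 0.27×1.5547 + 0.09×0.7126 + 0.27×1.3234 + 0.15×1.0329 = 0.9665
MRP = 8.94% − 3.35% = 5.59%
E(R_P) = R_f + β_P × MRP = 3.35% + 0.9665 × 5.59% = 8.75%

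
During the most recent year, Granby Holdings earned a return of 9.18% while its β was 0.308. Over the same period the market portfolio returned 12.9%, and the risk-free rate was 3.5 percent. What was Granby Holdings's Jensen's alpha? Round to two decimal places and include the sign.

Market excess return = 12.9% − 3.5% = 9.40%
CAPM benchmark = R_f + β(R_m − R_f) = 3.5% + 0.308 × 9.4% = 6.3952%
α = actual − benchmark = 9.18% − 6.3952% = +2.78%

+2.78%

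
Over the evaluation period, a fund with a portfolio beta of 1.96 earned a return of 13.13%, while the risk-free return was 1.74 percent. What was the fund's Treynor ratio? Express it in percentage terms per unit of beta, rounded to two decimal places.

Treynor = (R_P − R_f) / β_P = (13.13% − 1.74%) / 1.9600 = 11.39% / 1.9600 = 5.81%

5.81%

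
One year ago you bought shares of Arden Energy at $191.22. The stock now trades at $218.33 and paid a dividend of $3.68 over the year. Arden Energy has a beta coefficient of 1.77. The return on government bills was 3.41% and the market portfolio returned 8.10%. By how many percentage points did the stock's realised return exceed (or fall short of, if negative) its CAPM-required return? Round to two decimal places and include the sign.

Realised HPR = (P1 + D1 − P0) / P0 = (218.33 + 3.68 − 191.22) / 191.22 = 30.79 / 191.22 = 16.1019%
MRP = 8.10% − 3.41% = 4.69%
CAPM required = R_f + β·MRP = 3.41% + 1.77 × 4.69% = 11.7113%
α = realised − required = 16.1019% − 11.7113% = +4.39%

+4.39%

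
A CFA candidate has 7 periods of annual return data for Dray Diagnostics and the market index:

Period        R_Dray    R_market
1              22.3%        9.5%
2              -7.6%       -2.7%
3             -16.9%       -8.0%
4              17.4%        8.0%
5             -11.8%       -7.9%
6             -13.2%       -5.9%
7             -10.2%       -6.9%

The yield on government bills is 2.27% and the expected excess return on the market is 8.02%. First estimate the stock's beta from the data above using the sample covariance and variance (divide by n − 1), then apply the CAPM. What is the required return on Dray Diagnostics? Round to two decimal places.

Mean R_i = (22.3 − 7.6 − 16.9 + 17.4 − 11.8 − 13.2 − 10.2) / 7 = -2.8571%
Mean R_m = (9.5 − 2.7 − 8.0 + 8.0 − 7.9 − 5.9 − 6.9) / 7 = -1.9857%
Σ(R_i − R̄_i)(R_m − R̄_m) = 708.5357  ⇒  Cov = 708.5357 / 6 = 118.0893
Σ(R_m − R̄_m)² = 342.7686  ⇒  Var(R_m) = 342.7686 / 6 = 57.1281
β = Cov / Var(R_m) = 118.0893 / 57.1281 = 2.0671
E(R) = R_f + β × MRP = 2.27% + 2.0671 × 8.02% = 18.85%

18.85%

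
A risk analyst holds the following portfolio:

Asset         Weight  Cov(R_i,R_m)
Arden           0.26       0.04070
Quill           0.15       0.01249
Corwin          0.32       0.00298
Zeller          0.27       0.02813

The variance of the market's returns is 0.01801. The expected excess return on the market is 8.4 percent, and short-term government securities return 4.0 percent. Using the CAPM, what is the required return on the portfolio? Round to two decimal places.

β_Arden = 0.04070 / 0.01801 = 2.2599
β_Quill = 0.01249 / 0.01801 = 0.6935
β_Corwin = 0.00298 / 0.01801 = 0.1655
β_Zeller = 0.02813 / 0.01801 = 1.5619
β_P = Σ w_i β_i = 0.26×2.2599 + 0.15×0.6935 + 0.32×0.1655 + 0.27×1.5619 = 1.1663
E(R_P) = R_f + β_P × MRP = 4.0% + 1.1663 × 8.4% = 13.80%

13.80%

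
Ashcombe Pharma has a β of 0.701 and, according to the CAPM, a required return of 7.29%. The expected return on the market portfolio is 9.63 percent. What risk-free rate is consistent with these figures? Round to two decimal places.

E(R) = R_f + β(E(R_m) − R_f) = R_f(1 − β) + β·E(R_m)
7.29% = R_f × (1 − 0.701) + 0.701 × 9.63%
7.29% = R_f × 0.299 + 6.75063%
R_f = (7.29% − 6.75063%) / 0.299 = 1.80%

1.80%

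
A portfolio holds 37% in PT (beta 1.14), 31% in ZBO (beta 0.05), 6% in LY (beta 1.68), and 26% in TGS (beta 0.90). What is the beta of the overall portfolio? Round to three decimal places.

0.772

β_P = Σ w_i β_i = 0.37×1.14 + 0.31×0.05 + 0.06×1.68 + 0.26×0.90 = 0.7721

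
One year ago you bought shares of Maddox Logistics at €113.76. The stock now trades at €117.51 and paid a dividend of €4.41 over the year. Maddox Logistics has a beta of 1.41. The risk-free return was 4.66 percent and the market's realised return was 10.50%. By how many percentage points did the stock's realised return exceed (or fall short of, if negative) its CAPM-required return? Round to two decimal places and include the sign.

-5.72%

Realised HPR = (P1 + D1 − P0) / P0 = (117.51 + 4.41 − 113.76) / 113.76 = 8.16 / 113.76 = 7.1730%
MRP = 10.50% − 4.66% = 5.84%
CAPM required = R_f + β·MRP = 4.66% + 1.41 × 5.84% = 12.8944%
α = realised − required = 7.1730% − 12.8944% = -5.72%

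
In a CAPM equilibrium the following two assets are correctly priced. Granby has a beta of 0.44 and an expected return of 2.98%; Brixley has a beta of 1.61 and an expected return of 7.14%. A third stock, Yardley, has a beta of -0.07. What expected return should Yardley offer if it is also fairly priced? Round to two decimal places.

MRP (SML slope) = (7.14% − 2.98%) / (1.61 − 0.44) = 4.16% / 1.17 = 3.5556%
R_f (intercept) = 2.98% − 0.44 × 3.5556% = 1.4155%
E(R_Yardley) = R_f + β × MRP = 1.4155% + -0.07 × 3.5556% = 1.17%

1.17%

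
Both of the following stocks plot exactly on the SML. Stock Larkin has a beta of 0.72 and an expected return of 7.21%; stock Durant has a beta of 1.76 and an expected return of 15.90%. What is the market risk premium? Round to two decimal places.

8.36%

Both satisfy E(R) = R_f + β·MRP, so the slope of the SML is
MRP = (15.90% − 7.21%) / (1.76 − 0.72) = 8.69% / 1.04 = 8.3558%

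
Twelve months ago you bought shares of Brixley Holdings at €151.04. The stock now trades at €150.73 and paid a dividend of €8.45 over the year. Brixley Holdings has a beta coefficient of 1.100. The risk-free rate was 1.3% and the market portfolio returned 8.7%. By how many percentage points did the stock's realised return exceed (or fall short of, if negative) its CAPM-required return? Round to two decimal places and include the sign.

Realised HPR = (P1 + D1 − P0) / P0 = (150.73 + 8.45 − 151.04) / 151.04 = 8.14 / 151.04 = 5.3893%
MRP = 8.7% − 1.3% = 7.40%
CAPM required = R_f + β·MRP = 1.3% + 1.100 × 7.4% = 9.4400%
α = realised − required = 5.3893% − 9.4400% = -4.05%

-4.05%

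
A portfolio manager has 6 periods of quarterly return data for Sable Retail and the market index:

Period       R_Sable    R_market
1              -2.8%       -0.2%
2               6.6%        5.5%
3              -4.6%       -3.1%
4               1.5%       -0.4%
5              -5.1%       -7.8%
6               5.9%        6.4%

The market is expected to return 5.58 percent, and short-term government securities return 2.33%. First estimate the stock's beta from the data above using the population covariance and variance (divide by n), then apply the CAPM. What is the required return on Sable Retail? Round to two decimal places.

Mean R_i = (-2.8 + 6.6 − 4.6 + 1.5 − 5.1 + 5.9) / 6 = 0.2500%
Mean R_m = (-0.2 + 5.5 − 3.1 − 0.4 − 7.8 + 6.4) / 6 = 0.0667%
Σ(R_i − R̄_i)(R_m − R̄_m) = 127.9600  ⇒  Cov = 127.9600 / 6 = 21.3267
Σ(R_m − R̄_m)² = 141.8333  ⇒  Var(R_m) = 141.8333 / 6 = 23.6389
β = Cov / Var(R_m) = 21.3267 / 23.6389 = 0.9022
MRP = 5.58% − 2.33% = 3.25%
E(R) = R_f + β × MRP = 2.33% + 0.9022 × 3.25% = 5.26%

5.26%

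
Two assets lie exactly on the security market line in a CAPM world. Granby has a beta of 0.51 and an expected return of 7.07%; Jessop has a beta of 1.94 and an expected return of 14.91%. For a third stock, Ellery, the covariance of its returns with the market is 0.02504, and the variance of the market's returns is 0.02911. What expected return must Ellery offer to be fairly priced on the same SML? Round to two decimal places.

8.99%

MRP = (14.91% − 7.07%) / (1.94 − 0.51) = 5.4825%
R_f = 7.07% − 0.51 × 5.4825% = 4.2739%
β_Ellery = Cov / Var(R_m) = 0.02504 / 0.02911 = 0.8602
E(R_Ellery) = R_f + β × MRP = 4.2739% + 0.8602 × 5.4825% = 8.99%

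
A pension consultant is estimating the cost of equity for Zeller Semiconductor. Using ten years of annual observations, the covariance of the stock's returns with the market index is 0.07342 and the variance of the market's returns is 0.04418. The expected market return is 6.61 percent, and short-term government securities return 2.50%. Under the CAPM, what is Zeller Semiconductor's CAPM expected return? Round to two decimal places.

β = Cov(R_i, R_m) / Var(R_m) = 0.07342 / 0.04418 = 1.6618
MRP = 6.61% − 2.50% = 4.11%
E(R) = R_f + β × MRP = 2.50% + 1.6618 × 4.11% = 9.33%

9.33%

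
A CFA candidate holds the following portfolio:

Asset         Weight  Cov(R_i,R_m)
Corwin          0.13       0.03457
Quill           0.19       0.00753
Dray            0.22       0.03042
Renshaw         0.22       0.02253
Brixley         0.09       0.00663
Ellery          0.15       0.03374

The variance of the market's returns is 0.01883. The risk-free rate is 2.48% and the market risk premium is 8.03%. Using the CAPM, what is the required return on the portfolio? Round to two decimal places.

12.39%

β_Corwin = 0.03457 / 0.01883 = 1.8359
β_Quill = 0.00753 / 0.01883 = 0.3999
β_Dray = 0.03042 / 0.01883 = 1.6155
β_Renshaw = 0.02253 / 0.01883 = 1.1965
β_Brixley = 0.00663 / 0.01883 = 0.3521
β_Ellery = 0.03374 / 0.01883 = 1.7918
β_P = Σ w_i β_i = 0.13×1.8359 + 0.19×0.3999 + 0.22×1.6155 + 0.22×1.1965 + 0.09×0.3521 + 0.15×1.7918 = 1.2337
E(R_P) = R_f + β_P × MRP = 2.48% + 1.2337 × 8.03% = 12.39%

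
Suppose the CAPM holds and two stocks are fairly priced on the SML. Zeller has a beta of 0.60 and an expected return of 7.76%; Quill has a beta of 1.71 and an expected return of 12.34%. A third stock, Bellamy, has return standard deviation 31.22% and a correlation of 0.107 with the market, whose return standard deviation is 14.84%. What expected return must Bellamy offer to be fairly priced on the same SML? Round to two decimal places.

MRP = (12.34% − 7.76%) / (1.71 − 0.60) = 4.1261%
R_f = 7.76% − 0.60 × 4.1261% = 5.2843%
β_Bellamy = ρ·σ_i/σ_m = 0.107 × 31.22 / 14.84 = 0.2251
E(R_Bellamy) = R_f + β × MRP = 5.2843% + 0.2251 × 4.1261% = 6.21%

6.21%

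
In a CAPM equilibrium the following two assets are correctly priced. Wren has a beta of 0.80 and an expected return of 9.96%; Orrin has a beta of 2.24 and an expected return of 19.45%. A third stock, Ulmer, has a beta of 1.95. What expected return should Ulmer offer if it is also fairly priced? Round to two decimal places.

17.54%

MRP (SML slope) = (19.45% − 9.96%) / (2.24 − 0.80) = 9.49% / 1.44 = 6.5903%
R_f (intercept) = 9.96% − 0.80 × 6.5903% = 4.6878%
E(R_Ulmer) = R_f + β × MRP = 4.6878% + 1.95 × 6.5903% = 17.54%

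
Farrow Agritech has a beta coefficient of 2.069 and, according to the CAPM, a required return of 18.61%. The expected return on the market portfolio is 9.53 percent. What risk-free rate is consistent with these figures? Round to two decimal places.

1.04%

E(R) = R_f + β(E(R_m) − R_f) = R_f(1 − β) + β·E(R_m)
18.61% = R_f × (1 − 2.069) + 2.069 × 9.53%
18.61% = R_f × -1.069 + 19.71757%
R_f = (18.61% − 19.71757%) / -1.069 = 1.04%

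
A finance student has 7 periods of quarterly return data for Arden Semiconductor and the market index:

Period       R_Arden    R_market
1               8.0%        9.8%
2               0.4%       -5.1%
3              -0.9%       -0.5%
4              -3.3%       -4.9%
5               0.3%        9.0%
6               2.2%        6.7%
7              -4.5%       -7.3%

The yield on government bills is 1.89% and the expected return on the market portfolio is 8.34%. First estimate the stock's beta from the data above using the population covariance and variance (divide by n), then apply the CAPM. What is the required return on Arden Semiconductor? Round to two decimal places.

4.76%

Mean R_i = (8.0 + 0.4 − 0.9 − 3.3 + 0.3 + 2.2 − 4.5) / 7 = 0.3143%
Mean R_m = (9.8 − 5.1 − 0.5 − 4.9 + 9.0 + 6.7 − 7.3) / 7 = 1.1000%
Σ(R_i − R̄_i)(R_m − R̄_m) = 140.8500  ⇒  Cov = 140.8500 / 7 = 20.1214
Σ(R_m − R̄_m)² = 317.0200  ⇒  Var(R_m) = 317.0200 / 7 = 45.2886
β = Cov / Var(R_m) = 20.1214 / 45.2886 = 0.4443
MRP = 8.34% − 1.89% = 6.45%
E(R) = R_f + β × MRP = 1.89% + 0.4443 × 6.45% = 4.76%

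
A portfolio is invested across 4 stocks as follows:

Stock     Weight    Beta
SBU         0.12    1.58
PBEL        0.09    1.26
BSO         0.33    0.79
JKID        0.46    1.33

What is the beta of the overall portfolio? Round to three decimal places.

β_P = Σ w_i β_i = 0.12×1.58 + 0.09×1.26 + 0.33×0.79 + 0.46×1.33 = 1.1755

1.176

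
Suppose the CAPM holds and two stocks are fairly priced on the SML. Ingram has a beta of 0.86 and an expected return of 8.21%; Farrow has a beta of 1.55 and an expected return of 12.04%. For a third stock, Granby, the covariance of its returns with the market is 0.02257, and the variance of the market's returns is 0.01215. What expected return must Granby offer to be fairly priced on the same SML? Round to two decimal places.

13.75%

MRP = (12.04% − 8.21%) / (1.55 − 0.86) = 5.5507%
R_f = 8.21% − 0.86 × 5.5507% = 3.4364%
β_Granby = Cov / Var(R_m) = 0.02257 / 0.01215 = 1.8576
E(R_Granby) = R_f + β × MRP = 3.4364% + 1.8576 × 5.5507% = 13.75%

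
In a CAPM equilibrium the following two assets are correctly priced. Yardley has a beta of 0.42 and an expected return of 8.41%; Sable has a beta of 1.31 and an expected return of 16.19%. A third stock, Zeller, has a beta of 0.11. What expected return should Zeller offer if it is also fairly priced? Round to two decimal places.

MRP (SML slope) = (16.19% − 8.41%) / (1.31 − 0.42) = 7.78% / 0.89 = 8.7416%
R_f (intercept) = 8.41% − 0.42 × 8.7416% = 4.7385%
E(R_Zeller) = R_f + β × MRP = 4.7385% + 0.11 × 8.7416% = 5.70%

5.70%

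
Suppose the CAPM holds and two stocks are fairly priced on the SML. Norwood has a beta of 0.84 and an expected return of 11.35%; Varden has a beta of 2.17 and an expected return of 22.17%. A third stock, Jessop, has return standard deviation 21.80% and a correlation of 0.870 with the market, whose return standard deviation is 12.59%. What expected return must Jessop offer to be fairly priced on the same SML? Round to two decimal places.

MRP = (22.17% − 11.35%) / (2.17 − 0.84) = 8.1353%
R_f = 11.35% − 0.84 × 8.1353% = 4.5163%
β_Jessop = ρ·σ_i/σ_m = 0.870 × 21.80 / 12.59 = 1.5064
E(R_Jessop) = R_f + β × MRP = 4.5163% + 1.5064 × 8.1353% = 16.77%

16.77%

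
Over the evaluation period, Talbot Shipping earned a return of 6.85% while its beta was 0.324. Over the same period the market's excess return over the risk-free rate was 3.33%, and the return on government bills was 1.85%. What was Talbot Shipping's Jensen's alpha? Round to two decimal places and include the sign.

CAPM benchmark = R_f + β(R_m − R_f) = 1.85% + 0.324 × 3.33% = 2.92892%
α = actual − benchmark = 6.85% − 2.92892% = +3.92%

+3.92%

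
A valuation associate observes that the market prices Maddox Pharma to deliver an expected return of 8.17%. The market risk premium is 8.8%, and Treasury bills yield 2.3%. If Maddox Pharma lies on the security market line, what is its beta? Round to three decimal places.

β = (E(R) − R_f) / MRP = (8.17% − 2.3%) / 8.8% = 5.87% / 8.8% = 0.667

0.667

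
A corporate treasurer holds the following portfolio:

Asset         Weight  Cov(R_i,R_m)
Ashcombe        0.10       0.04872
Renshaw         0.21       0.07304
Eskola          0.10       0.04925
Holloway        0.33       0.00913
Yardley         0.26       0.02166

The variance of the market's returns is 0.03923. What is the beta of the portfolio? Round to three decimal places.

β_Ashcombe = 0.04872 / 0.03923 = 1.2419
β_Renshaw = 0.07304 / 0.03923 = 1.8618
β_Eskola = 0.04925 / 0.03923 = 1.2554
β_Holloway = 0.00913 / 0.03923 = 0.2327
β_Yardley = 0.02166 / 0.03923 = 0.5521
β_P = Σ w_i β_i = 0.10×1.2419 + 0.21×1.8618 + 0.10×1.2554 + 0.33×0.2327 + 0.26×0.5521 = 0.8610

0.861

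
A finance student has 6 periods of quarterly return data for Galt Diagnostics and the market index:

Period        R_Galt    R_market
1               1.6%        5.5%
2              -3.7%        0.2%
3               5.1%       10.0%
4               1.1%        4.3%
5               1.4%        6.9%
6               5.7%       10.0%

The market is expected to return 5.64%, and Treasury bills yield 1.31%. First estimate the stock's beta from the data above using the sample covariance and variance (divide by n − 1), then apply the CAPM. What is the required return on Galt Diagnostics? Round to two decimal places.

5.15%

Mean R_i = (1.6 − 3.7 + 5.1 + 1.1 + 1.4 + 5.7) / 6 = 1.8667%
Mean R_m = (5.5 + 0.2 + 10.0 + 4.3 + 6.9 + 10.0) / 6 = 6.1500%
Σ(R_i − R̄_i)(R_m − R̄_m) = 61.5700  ⇒  Cov = 61.5700 / 5 = 12.3140
Σ(R_m − R̄_m)² = 69.4550  ⇒  Var(R_m) = 69.4550 / 5 = 13.8910
β = Cov / Var(R_m) = 12.3140 / 13.8910 = 0.8865
MRP = 5.64% − 1.31% = 4.33%
E(R) = R_f + β × MRP = 1.31% + 0.8865 × 4.33% = 5.15%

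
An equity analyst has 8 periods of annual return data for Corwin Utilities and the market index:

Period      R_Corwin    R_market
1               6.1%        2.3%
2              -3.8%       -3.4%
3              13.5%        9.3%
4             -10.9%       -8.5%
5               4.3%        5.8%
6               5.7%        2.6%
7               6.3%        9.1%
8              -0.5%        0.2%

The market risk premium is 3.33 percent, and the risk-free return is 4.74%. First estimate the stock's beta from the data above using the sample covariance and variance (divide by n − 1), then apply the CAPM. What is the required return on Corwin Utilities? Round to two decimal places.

8.53%

Mean R_i = (6.1 − 3.8 + 13.5 − 10.9 + 4.3 + 5.7 + 6.3 − 0.5) / 8 = 2.5875%
Mean R_m = (2.3 − 3.4 + 9.3 − 8.5 + 5.8 + 2.6 + 9.1 + 0.2) / 8 = 2.1750%
Σ(R_i − R̄_i)(R_m − R̄_m) = 297.1175  ⇒  Cov = 297.1175 / 7 = 42.4454
Σ(R_m − R̄_m)² = 260.9950  ⇒  Var(R_m) = 260.9950 / 7 = 37.2850
β = Cov / Var(R_m) = 42.4454 / 37.2850 = 1.1384
E(R) = R_f + β × MRP = 4.74% + 1.1384 × 3.33% = 8.53%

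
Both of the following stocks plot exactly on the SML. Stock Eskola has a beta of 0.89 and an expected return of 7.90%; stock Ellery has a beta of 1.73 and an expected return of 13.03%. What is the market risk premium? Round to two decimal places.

6.11%

Both satisfy E(R) = R_f + β·MRP, so the slope of the SML is
MRP = (13.03% − 7.90%) / (1.73 − 0.89) = 5.13% / 0.84 = 6.1071%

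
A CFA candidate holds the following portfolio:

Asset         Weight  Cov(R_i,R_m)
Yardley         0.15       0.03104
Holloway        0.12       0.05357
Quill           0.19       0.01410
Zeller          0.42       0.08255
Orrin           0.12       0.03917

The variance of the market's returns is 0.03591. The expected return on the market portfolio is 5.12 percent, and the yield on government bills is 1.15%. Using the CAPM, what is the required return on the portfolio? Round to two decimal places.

β_Yardley = 0.03104 / 0.03591 = 0.8644
β_Holloway = 0.05357 / 0.03591 = 1.4918
β_Quill = 0.01410 / 0.03591 = 0.3926
β_Zeller = 0.08255 / 0.03591 = 2.2988
β_Orrin = 0.03917 / 0.03591 = 1.0908
β_P = Σ w_i β_i = 0.15×0.8644 + 0.12×1.4918 + 0.19×0.3926 + 0.42×2.2988 + 0.12×1.0908 = 1.4797
MRP = 5.12% − 1.15% = 3.97%
E(R_P) = R_f + β_P × MRP = 1.15% + 1.4797 × 3.97% = 7.02%

7.02%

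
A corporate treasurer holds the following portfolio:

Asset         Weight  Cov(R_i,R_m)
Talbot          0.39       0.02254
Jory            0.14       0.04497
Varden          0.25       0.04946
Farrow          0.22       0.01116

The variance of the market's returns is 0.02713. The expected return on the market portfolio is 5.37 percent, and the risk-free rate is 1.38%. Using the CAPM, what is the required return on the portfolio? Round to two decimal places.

5.78%

β_Talbot = 0.02254 / 0.02713 = 0.8308
β_Jory = 0.04497 / 0.02713 = 1.6576
β_Varden = 0.04946 / 0.02713 = 1.8231
β_Farrow = 0.01116 / 0.02713 = 0.4114
β_P = Σ w_i β_i = 0.39×0.8308 + 0.14×1.6576 + 0.25×1.8231 + 0.22×0.4114 = 1.1024
MRP = 5.37% − 1.38% = 3.99%
E(R_P) = R_f + β_P × MRP = 1.38% + 1.1024 × 3.99% = 5.78%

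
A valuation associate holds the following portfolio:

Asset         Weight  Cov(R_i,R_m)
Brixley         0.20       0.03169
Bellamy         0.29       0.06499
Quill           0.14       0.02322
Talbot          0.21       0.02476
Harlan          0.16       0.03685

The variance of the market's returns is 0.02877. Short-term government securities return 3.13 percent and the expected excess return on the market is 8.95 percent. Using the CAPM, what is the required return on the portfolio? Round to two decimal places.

β_Brixley = 0.03169 / 0.02877 = 1.1015
β_Bellamy = 0.06499 / 0.02877 = 2.2590
β_Quill = 0.02322 / 0.02877 = 0.8071
β_Talbot = 0.02476 / 0.02877 = 0.8606
β_Harlan = 0.03685 / 0.02877 = 1.2808
β_P = Σ w_i β_i = 0.20×1.1015 + 0.29×2.2590 + 0.14×0.8071 + 0.21×0.8606 + 0.16×1.2808 = 1.3741
E(R_P) = R_f + β_P × MRP = 3.13% + 1.3741 × 8.95% = 15.43%

15.43%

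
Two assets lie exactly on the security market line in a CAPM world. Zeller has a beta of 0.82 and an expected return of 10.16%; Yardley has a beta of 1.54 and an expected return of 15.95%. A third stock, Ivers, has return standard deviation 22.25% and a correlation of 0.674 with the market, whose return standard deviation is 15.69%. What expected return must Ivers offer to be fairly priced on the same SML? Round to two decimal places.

11.25%

MRP = (15.95% − 10.16%) / (1.54 − 0.82) = 8.0417%
R_f = 10.16% − 0.82 × 8.0417% = 3.5658%
β_Ivers = ρ·σ_i/σ_m = 0.674 × 22.25 / 15.69 = 0.9558
E(R_Ivers) = R_f + β × MRP = 3.5658% + 0.9558 × 8.0417% = 11.25%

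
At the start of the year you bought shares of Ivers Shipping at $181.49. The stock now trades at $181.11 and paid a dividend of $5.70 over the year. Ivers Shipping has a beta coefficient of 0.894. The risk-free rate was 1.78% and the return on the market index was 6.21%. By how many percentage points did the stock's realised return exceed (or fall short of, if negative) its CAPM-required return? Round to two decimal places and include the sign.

Realised HPR = (P1 + D1 − P0) / P0 = (181.11 + 5.70 − 181.49) / 181.49 = 5.32 / 181.49 = 2.9313%
MRP = 6.21% − 1.78% = 4.43%
CAPM required = R_f + β·MRP = 1.78% + 0.894 × 4.43% = 5.74042%
α = realised − required = 2.9313% − 5.74042% = -2.81%

-2.81%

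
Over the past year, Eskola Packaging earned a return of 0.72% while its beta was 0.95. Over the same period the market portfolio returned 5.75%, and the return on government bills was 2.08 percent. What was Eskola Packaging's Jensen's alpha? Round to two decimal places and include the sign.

-4.85%

Market excess return = 5.75% − 2.08% = 3.67%
CAPM benchmark = R_f + β(R_m − R_f) = 2.08% + 0.95 × 3.67% = 5.5665%
α = actual − benchmark = 0.72% − 5.5665% = -4.85%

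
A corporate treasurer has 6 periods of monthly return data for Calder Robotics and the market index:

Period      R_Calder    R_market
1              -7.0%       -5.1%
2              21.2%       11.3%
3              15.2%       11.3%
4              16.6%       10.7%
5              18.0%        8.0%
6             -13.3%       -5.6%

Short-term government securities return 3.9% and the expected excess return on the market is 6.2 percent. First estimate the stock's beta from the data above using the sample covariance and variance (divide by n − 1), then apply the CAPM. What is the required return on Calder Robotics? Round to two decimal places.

Mean R_i = (-7.0 + 21.2 + 15.2 + 16.6 + 18.0 − 13.3) / 6 = 8.4500%
Mean R_m = (-5.1 + 11.3 + 11.3 + 10.7 + 8.0 − 5.6) / 6 = 5.1000%
Σ(R_i − R̄_i)(R_m − R̄_m) = 584.5500  ⇒  Cov = 584.5500 / 5 = 116.9100
Σ(R_m − R̄_m)² = 335.1800  ⇒  Var(R_m) = 335.1800 / 5 = 67.0360
β = Cov / Var(R_m) = 116.9100 / 67.0360 = 1.7440
E(R) = R_f + β × MRP = 3.9% + 1.7440 × 6.2% = 14.71%

14.71%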